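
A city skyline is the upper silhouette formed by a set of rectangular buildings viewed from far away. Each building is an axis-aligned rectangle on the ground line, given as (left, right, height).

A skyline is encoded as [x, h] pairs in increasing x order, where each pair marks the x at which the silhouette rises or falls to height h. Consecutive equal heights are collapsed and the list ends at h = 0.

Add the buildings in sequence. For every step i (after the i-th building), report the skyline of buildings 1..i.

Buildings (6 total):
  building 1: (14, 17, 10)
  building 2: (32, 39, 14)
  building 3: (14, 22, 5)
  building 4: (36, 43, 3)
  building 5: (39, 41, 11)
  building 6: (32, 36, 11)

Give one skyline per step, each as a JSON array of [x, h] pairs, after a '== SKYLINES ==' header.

== SKYLINES ==
[[14,10],[17,0]]
[[14,10],[17,0],[32,14],[39,0]]
[[14,10],[17,5],[22,0],[32,14],[39,0]]
[[14,10],[17,5],[22,0],[32,14],[39,3],[43,0]]
[[14,10],[17,5],[22,0],[32,14],[39,11],[41,3],[43,0]]
[[14,10],[17,5],[22,0],[32,14],[39,11],[41,3],[43,0]]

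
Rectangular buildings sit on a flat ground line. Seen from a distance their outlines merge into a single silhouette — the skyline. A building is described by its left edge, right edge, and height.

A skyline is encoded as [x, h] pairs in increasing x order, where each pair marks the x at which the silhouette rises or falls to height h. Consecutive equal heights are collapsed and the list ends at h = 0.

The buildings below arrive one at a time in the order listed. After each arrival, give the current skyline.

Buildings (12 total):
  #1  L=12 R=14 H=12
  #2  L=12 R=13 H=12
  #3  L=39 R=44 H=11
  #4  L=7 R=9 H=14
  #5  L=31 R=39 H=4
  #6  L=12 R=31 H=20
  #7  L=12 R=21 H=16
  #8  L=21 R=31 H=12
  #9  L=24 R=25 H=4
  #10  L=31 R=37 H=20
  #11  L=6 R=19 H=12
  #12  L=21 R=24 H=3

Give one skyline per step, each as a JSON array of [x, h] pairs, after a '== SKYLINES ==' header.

== SKYLINES ==
[[12,12],[14,0]]
[[12,12],[14,0]]
[[12,12],[14,0],[39,11],[44,0]]
[[7,14],[9,0],[12,12],[14,0],[39,11],[44,0]]
[[7,14],[9,0],[12,12],[14,0],[31,4],[39,11],[44,0]]
[[7,14],[9,0],[12,20],[31,4],[39,11],[44,0]]
[[7,14],[9,0],[12,20],[31,4],[39,11],[44,0]]
[[7,14],[9,0],[12,20],[31,4],[39,11],[44,0]]
[[7,14],[9,0],[12,20],[31,4],[39,11],[44,0]]
[[7,14],[9,0],[12,20],[37,4],[39,11],[44,0]]
[[6,12],[7,14],[9,12],[12,20],[37,4],[39,11],[44,0]]
[[6,12],[7,14],[9,12],[12,20],[37,4],[39,11],[44,0]]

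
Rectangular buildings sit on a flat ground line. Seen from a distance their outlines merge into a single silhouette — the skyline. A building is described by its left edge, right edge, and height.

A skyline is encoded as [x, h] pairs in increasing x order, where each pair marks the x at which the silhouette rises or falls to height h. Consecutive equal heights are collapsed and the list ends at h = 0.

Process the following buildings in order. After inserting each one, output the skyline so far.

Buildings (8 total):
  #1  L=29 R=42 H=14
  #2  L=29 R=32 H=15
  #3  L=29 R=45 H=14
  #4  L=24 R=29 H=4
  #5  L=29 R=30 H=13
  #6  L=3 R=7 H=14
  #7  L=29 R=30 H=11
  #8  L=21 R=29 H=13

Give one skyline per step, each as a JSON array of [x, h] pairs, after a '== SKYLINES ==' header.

== SKYLINES ==
[[29,14],[42,0]]
[[29,15],[32,14],[42,0]]
[[29,15],[32,14],[45,0]]
[[24,4],[29,15],[32,14],[45,0]]
[[24,4],[29,15],[32,14],[45,0]]
[[3,14],[7,0],[24,4],[29,15],[32,14],[45,0]]
[[3,14],[7,0],[24,4],[29,15],[32,14],[45,0]]
[[3,14],[7,0],[21,13],[29,15],[32,14],[45,0]]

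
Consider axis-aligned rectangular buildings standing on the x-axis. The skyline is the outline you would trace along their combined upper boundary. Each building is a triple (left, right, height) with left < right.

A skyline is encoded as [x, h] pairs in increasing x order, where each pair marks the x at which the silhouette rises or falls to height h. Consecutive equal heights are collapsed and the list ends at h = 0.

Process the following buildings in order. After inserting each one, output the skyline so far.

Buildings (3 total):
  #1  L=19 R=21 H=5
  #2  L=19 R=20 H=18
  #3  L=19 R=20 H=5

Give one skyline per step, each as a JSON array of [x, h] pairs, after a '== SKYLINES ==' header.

== SKYLINES ==
[[19,5],[21,0]]
[[19,18],[20,5],[21,0]]
[[19,18],[20,5],[21,0]]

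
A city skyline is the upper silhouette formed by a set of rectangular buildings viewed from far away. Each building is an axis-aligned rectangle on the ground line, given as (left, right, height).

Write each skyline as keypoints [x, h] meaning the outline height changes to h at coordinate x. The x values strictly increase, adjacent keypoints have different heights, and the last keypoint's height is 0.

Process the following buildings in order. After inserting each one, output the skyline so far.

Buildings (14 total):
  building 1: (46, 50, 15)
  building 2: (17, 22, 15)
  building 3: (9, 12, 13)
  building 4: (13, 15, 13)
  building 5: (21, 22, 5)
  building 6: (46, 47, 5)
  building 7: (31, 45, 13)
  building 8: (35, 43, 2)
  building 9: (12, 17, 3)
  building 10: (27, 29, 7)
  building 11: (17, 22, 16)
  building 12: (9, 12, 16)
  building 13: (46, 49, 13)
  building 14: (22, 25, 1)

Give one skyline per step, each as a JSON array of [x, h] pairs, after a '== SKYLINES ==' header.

== SKYLINES ==
[[46,15],[50,0]]
[[17,15],[22,0],[46,15],[50,0]]
[[9,13],[12,0],[17,15],[22,0],[46,15],[50,0]]
[[9,13],[12,0],[13,13],[15,0],[17,15],[22,0],[46,15],[50,0]]
[[9,13],[12,0],[13,13],[15,0],[17,15],[22,0],[46,15],[50,0]]
[[9,13],[12,0],[13,13],[15,0],[17,15],[22,0],[46,15],[50,0]]
[[9,13],[12,0],[13,13],[15,0],[17,15],[22,0],[31,13],[45,0],[46,15],[50,0]]
[[9,13],[12,0],[13,13],[15,0],[17,15],[22,0],[31,13],[45,0],[46,15],[50,0]]
[[9,13],[12,3],[13,13],[15,3],[17,15],[22,0],[31,13],[45,0],[46,15],[50,0]]
[[9,13],[12,3],[13,13],[15,3],[17,15],[22,0],[27,7],[29,0],[31,13],[45,0],[46,15],[50,0]]
[[9,13],[12,3],[13,13],[15,3],[17,16],[22,0],[27,7],[29,0],[31,13],[45,0],[46,15],[50,0]]
[[9,16],[12,3],[13,13],[15,3],[17,16],[22,0],[27,7],[29,0],[31,13],[45,0],[46,15],[50,0]]
[[9,16],[12,3],[13,13],[15,3],[17,16],[22,0],[27,7],[29,0],[31,13],[45,0],[46,15],[50,0]]
[[9,16],[12,3],[13,13],[15,3],[17,16],[22,1],[25,0],[27,7],[29,0],[31,13],[45,0],[46,15],[50,0]]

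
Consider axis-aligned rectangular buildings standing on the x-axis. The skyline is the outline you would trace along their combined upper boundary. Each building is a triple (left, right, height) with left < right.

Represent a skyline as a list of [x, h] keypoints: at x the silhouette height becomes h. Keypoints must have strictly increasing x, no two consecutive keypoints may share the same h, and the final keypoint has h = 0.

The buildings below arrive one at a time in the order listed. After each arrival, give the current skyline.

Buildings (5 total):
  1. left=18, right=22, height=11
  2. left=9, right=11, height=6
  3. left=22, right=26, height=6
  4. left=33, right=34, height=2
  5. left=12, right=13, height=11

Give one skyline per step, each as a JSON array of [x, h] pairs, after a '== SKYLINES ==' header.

== SKYLINES ==
[[18,11],[22,0]]
[[9,6],[11,0],[18,11],[22,0]]
[[9,6],[11,0],[18,11],[22,6],[26,0]]
[[9,6],[11,0],[18,11],[22,6],[26,0],[33,2],[34,0]]
[[9,6],[11,0],[12,11],[13,0],[18,11],[22,6],[26,0],[33,2],[34,0]]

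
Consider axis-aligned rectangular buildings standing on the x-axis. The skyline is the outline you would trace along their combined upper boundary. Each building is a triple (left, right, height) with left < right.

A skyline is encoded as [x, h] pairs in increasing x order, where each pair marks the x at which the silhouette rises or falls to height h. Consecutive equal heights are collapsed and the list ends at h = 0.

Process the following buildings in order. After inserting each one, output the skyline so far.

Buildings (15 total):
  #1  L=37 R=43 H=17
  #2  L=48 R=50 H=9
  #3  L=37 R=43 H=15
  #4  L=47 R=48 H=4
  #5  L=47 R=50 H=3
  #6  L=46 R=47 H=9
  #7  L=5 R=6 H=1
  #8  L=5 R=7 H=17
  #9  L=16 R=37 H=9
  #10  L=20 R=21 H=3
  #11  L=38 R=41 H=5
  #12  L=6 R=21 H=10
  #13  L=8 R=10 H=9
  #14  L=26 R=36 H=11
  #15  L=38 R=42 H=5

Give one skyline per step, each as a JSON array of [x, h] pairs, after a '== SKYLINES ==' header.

== SKYLINES ==
[[37,17],[43,0]]
[[37,17],[43,0],[48,9],[50,0]]
[[37,17],[43,0],[48,9],[50,0]]
[[37,17],[43,0],[47,4],[48,9],[50,0]]
[[37,17],[43,0],[47,4],[48,9],[50,0]]
[[37,17],[43,0],[46,9],[47,4],[48,9],[50,0]]
[[5,1],[6,0],[37,17],[43,0],[46,9],[47,4],[48,9],[50,0]]
[[5,17],[7,0],[37,17],[43,0],[46,9],[47,4],[48,9],[50,0]]
[[5,17],[7,0],[16,9],[37,17],[43,0],[46,9],[47,4],[48,9],[50,0]]
[[5,17],[7,0],[16,9],[37,17],[43,0],[46,9],[47,4],[48,9],[50,0]]
[[5,17],[7,0],[16,9],[37,17],[43,0],[46,9],[47,4],[48,9],[50,0]]
[[5,17],[7,10],[21,9],[37,17],[43,0],[46,9],[47,4],[48,9],[50,0]]
[[5,17],[7,10],[21,9],[37,17],[43,0],[46,9],[47,4],[48,9],[50,0]]
[[5,17],[7,10],[21,9],[26,11],[36,9],[37,17],[43,0],[46,9],[47,4],[48,9],[50,0]]
[[5,17],[7,10],[21,9],[26,11],[36,9],[37,17],[43,0],[46,9],[47,4],[48,9],[50,0]]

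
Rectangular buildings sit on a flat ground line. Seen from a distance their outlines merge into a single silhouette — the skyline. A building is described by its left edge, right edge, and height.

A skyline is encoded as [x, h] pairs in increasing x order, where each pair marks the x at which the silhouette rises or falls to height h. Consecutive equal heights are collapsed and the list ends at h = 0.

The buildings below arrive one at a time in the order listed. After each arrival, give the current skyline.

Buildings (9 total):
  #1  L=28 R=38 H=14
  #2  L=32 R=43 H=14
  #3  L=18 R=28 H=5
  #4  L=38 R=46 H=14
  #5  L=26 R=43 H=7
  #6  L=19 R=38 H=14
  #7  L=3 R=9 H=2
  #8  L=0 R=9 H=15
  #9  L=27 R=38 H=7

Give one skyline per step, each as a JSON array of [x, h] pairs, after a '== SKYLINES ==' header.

== SKYLINES ==
[[28,14],[38,0]]
[[28,14],[43,0]]
[[18,5],[28,14],[43,0]]
[[18,5],[28,14],[46,0]]
[[18,5],[26,7],[28,14],[46,0]]
[[18,5],[19,14],[46,0]]
[[3,2],[9,0],[18,5],[19,14],[46,0]]
[[0,15],[9,0],[18,5],[19,14],[46,0]]
[[0,15],[9,0],[18,5],[19,14],[46,0]]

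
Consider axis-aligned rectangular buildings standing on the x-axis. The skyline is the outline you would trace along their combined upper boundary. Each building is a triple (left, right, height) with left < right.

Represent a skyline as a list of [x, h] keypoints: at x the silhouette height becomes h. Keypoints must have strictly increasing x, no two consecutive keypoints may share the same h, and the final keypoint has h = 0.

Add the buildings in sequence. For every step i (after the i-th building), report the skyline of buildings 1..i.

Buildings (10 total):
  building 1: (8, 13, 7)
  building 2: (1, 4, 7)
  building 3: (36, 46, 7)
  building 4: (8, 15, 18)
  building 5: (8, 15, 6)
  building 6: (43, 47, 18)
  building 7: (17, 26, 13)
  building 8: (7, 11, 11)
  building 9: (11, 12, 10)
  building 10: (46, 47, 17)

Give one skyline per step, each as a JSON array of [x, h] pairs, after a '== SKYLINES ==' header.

== SKYLINES ==
[[8,7],[13,0]]
[[1,7],[4,0],[8,7],[13,0]]
[[1,7],[4,0],[8,7],[13,0],[36,7],[46,0]]
[[1,7],[4,0],[8,18],[15,0],[36,7],[46,0]]
[[1,7],[4,0],[8,18],[15,0],[36,7],[46,0]]
[[1,7],[4,0],[8,18],[15,0],[36,7],[43,18],[47,0]]
[[1,7],[4,0],[8,18],[15,0],[17,13],[26,0],[36,7],[43,18],[47,0]]
[[1,7],[4,0],[7,11],[8,18],[15,0],[17,13],[26,0],[36,7],[43,18],[47,0]]
[[1,7],[4,0],[7,11],[8,18],[15,0],[17,13],[26,0],[36,7],[43,18],[47,0]]
[[1,7],[4,0],[7,11],[8,18],[15,0],[17,13],[26,0],[36,7],[43,18],[47,0]]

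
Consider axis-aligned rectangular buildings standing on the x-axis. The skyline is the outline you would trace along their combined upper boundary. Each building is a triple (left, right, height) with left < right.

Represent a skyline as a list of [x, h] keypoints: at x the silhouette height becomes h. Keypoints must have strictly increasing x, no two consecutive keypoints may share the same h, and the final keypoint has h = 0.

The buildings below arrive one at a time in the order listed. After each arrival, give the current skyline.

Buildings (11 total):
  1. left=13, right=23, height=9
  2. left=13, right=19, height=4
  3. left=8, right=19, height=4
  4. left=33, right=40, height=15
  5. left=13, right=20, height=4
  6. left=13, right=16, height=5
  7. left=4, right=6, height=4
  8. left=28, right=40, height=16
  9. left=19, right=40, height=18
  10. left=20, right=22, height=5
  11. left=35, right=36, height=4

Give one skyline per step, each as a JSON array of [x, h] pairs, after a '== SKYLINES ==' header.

== SKYLINES ==
[[13,9],[23,0]]
[[13,9],[23,0]]
[[8,4],[13,9],[23,0]]
[[8,4],[13,9],[23,0],[33,15],[40,0]]
[[8,4],[13,9],[23,0],[33,15],[40,0]]
[[8,4],[13,9],[23,0],[33,15],[40,0]]
[[4,4],[6,0],[8,4],[13,9],[23,0],[33,15],[40,0]]
[[4,4],[6,0],[8,4],[13,9],[23,0],[28,16],[40,0]]
[[4,4],[6,0],[8,4],[13,9],[19,18],[40,0]]
[[4,4],[6,0],[8,4],[13,9],[19,18],[40,0]]
[[4,4],[6,0],[8,4],[13,9],[19,18],[40,0]]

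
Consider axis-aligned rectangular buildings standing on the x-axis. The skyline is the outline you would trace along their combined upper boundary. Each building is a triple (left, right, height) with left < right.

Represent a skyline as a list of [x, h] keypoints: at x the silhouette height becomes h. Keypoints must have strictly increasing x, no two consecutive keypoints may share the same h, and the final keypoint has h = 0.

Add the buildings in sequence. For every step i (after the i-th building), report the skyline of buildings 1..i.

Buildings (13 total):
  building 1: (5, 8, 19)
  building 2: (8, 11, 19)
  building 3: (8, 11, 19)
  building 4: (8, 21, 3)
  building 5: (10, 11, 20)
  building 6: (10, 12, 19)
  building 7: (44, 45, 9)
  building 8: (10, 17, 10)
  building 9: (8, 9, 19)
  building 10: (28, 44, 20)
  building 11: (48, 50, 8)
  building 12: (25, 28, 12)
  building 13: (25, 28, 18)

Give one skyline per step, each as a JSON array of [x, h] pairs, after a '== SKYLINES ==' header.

== SKYLINES ==
[[5,19],[8,0]]
[[5,19],[11,0]]
[[5,19],[11,0]]
[[5,19],[11,3],[21,0]]
[[5,19],[10,20],[11,3],[21,0]]
[[5,19],[10,20],[11,19],[12,3],[21,0]]
[[5,19],[10,20],[11,19],[12,3],[21,0],[44,9],[45,0]]
[[5,19],[10,20],[11,19],[12,10],[17,3],[21,0],[44,9],[45,0]]
[[5,19],[10,20],[11,19],[12,10],[17,3],[21,0],[44,9],[45,0]]
[[5,19],[10,20],[11,19],[12,10],[17,3],[21,0],[28,20],[44,9],[45,0]]
[[5,19],[10,20],[11,19],[12,10],[17,3],[21,0],[28,20],[44,9],[45,0],[48,8],[50,0]]
[[5,19],[10,20],[11,19],[12,10],[17,3],[21,0],[25,12],[28,20],[44,9],[45,0],[48,8],[50,0]]
[[5,19],[10,20],[11,19],[12,10],[17,3],[21,0],[25,18],[28,20],[44,9],[45,0],[48,8],[50,0]]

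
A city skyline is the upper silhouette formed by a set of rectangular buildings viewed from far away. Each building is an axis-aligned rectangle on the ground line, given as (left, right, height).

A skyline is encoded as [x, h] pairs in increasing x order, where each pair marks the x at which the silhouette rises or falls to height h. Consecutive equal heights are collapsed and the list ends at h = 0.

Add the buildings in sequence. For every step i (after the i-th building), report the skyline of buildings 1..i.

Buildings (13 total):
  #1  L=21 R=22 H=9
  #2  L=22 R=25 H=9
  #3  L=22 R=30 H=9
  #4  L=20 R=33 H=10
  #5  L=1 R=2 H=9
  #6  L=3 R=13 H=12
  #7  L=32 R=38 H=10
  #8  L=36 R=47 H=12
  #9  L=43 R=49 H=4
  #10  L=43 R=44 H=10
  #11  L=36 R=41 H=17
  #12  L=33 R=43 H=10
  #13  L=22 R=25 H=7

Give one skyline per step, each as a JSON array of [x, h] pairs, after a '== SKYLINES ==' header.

== SKYLINES ==
[[21,9],[22,0]]
[[21,9],[25,0]]
[[21,9],[30,0]]
[[20,10],[33,0]]
[[1,9],[2,0],[20,10],[33,0]]
[[1,9],[2,0],[3,12],[13,0],[20,10],[33,0]]
[[1,9],[2,0],[3,12],[13,0],[20,10],[38,0]]
[[1,9],[2,0],[3,12],[13,0],[20,10],[36,12],[47,0]]
[[1,9],[2,0],[3,12],[13,0],[20,10],[36,12],[47,4],[49,0]]
[[1,9],[2,0],[3,12],[13,0],[20,10],[36,12],[47,4],[49,0]]
[[1,9],[2,0],[3,12],[13,0],[20,10],[36,17],[41,12],[47,4],[49,0]]
[[1,9],[2,0],[3,12],[13,0],[20,10],[36,17],[41,12],[47,4],[49,0]]
[[1,9],[2,0],[3,12],[13,0],[20,10],[36,17],[41,12],[47,4],[49,0]]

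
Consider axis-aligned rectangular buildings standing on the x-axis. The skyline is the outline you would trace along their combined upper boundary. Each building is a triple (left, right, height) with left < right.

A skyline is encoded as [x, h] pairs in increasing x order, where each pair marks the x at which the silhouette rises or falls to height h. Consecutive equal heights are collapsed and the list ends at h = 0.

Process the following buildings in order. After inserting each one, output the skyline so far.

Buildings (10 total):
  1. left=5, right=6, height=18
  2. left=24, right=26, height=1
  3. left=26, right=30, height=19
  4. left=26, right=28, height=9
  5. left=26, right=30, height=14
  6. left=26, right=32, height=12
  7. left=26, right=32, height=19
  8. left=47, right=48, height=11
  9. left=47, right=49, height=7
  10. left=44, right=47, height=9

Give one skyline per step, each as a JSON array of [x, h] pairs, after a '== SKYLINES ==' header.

== SKYLINES ==
[[5,18],[6,0]]
[[5,18],[6,0],[24,1],[26,0]]
[[5,18],[6,0],[24,1],[26,19],[30,0]]
[[5,18],[6,0],[24,1],[26,19],[30,0]]
[[5,18],[6,0],[24,1],[26,19],[30,0]]
[[5,18],[6,0],[24,1],[26,19],[30,12],[32,0]]
[[5,18],[6,0],[24,1],[26,19],[32,0]]
[[5,18],[6,0],[24,1],[26,19],[32,0],[47,11],[48,0]]
[[5,18],[6,0],[24,1],[26,19],[32,0],[47,11],[48,7],[49,0]]
[[5,18],[6,0],[24,1],[26,19],[32,0],[44,9],[47,11],[48,7],[49,0]]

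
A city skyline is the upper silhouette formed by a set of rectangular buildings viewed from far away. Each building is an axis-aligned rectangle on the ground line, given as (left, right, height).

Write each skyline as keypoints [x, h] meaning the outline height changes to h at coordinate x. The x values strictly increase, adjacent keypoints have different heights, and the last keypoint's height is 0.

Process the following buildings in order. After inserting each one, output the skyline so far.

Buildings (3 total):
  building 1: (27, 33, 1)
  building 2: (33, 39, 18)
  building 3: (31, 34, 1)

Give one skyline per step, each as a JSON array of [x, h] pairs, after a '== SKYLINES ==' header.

== SKYLINES ==
[[27,1],[33,0]]
[[27,1],[33,18],[39,0]]
[[27,1],[33,18],[39,0]]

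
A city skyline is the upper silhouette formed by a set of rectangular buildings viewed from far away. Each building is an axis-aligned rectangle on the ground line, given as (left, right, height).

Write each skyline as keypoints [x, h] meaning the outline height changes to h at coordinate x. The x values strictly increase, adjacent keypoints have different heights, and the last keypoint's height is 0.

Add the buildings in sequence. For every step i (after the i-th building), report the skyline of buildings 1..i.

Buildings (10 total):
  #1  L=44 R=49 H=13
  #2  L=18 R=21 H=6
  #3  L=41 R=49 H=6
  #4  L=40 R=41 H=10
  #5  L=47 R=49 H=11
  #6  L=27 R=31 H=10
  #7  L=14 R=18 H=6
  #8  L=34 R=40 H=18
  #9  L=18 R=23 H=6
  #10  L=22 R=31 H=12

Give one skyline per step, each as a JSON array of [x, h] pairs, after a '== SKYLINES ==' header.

== SKYLINES ==
[[44,13],[49,0]]
[[18,6],[21,0],[44,13],[49,0]]
[[18,6],[21,0],[41,6],[44,13],[49,0]]
[[18,6],[21,0],[40,10],[41,6],[44,13],[49,0]]
[[18,6],[21,0],[40,10],[41,6],[44,13],[49,0]]
[[18,6],[21,0],[27,10],[31,0],[40,10],[41,6],[44,13],[49,0]]
[[14,6],[21,0],[27,10],[31,0],[40,10],[41,6],[44,13],[49,0]]
[[14,6],[21,0],[27,10],[31,0],[34,18],[40,10],[41,6],[44,13],[49,0]]
[[14,6],[23,0],[27,10],[31,0],[34,18],[40,10],[41,6],[44,13],[49,0]]
[[14,6],[22,12],[31,0],[34,18],[40,10],[41,6],[44,13],[49,0]]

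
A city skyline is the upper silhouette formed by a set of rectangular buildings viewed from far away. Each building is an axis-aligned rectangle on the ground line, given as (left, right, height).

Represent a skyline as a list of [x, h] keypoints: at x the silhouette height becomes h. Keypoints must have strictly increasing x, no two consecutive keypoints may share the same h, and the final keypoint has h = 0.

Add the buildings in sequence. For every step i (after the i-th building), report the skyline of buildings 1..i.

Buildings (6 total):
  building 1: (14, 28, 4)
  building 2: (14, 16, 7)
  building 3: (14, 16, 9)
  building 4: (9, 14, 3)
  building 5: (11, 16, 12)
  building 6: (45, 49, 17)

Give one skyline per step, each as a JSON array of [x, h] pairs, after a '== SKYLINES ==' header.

== SKYLINES ==
[[14,4],[28,0]]
[[14,7],[16,4],[28,0]]
[[14,9],[16,4],[28,0]]
[[9,3],[14,9],[16,4],[28,0]]
[[9,3],[11,12],[16,4],[28,0]]
[[9,3],[11,12],[16,4],[28,0],[45,17],[49,0]]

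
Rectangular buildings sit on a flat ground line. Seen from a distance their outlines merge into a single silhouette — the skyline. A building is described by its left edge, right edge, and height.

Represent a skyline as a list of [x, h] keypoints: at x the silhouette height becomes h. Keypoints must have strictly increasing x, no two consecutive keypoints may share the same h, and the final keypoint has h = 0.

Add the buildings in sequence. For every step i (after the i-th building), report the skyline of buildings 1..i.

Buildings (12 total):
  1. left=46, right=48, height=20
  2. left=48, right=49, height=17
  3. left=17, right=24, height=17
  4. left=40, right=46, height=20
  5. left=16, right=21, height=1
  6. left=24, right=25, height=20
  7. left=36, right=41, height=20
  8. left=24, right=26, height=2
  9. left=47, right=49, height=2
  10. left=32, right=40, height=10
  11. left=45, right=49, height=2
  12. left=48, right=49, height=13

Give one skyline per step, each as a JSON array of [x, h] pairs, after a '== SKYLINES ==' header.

== SKYLINES ==
[[46,20],[48,0]]
[[46,20],[48,17],[49,0]]
[[17,17],[24,0],[46,20],[48,17],[49,0]]
[[17,17],[24,0],[40,20],[48,17],[49,0]]
[[16,1],[17,17],[24,0],[40,20],[48,17],[49,0]]
[[16,1],[17,17],[24,20],[25,0],[40,20],[48,17],[49,0]]
[[16,1],[17,17],[24,20],[25,0],[36,20],[48,17],[49,0]]
[[16,1],[17,17],[24,20],[25,2],[26,0],[36,20],[48,17],[49,0]]
[[16,1],[17,17],[24,20],[25,2],[26,0],[36,20],[48,17],[49,0]]
[[16,1],[17,17],[24,20],[25,2],[26,0],[32,10],[36,20],[48,17],[49,0]]
[[16,1],[17,17],[24,20],[25,2],[26,0],[32,10],[36,20],[48,17],[49,0]]
[[16,1],[17,17],[24,20],[25,2],[26,0],[32,10],[36,20],[48,17],[49,0]]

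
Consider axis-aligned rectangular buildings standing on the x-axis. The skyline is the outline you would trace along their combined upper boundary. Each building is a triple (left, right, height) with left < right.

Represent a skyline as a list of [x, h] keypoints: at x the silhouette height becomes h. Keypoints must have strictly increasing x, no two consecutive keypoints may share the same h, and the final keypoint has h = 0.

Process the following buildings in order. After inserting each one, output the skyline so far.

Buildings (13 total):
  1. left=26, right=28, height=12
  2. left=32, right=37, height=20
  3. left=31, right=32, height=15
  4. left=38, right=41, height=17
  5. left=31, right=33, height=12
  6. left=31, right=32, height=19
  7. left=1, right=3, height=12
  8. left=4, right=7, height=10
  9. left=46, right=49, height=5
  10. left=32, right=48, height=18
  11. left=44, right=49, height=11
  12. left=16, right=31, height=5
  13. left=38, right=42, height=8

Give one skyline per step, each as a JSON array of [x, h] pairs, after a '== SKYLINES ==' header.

== SKYLINES ==
[[26,12],[28,0]]
[[26,12],[28,0],[32,20],[37,0]]
[[26,12],[28,0],[31,15],[32,20],[37,0]]
[[26,12],[28,0],[31,15],[32,20],[37,0],[38,17],[41,0]]
[[26,12],[28,0],[31,15],[32,20],[37,0],[38,17],[41,0]]
[[26,12],[28,0],[31,19],[32,20],[37,0],[38,17],[41,0]]
[[1,12],[3,0],[26,12],[28,0],[31,19],[32,20],[37,0],[38,17],[41,0]]
[[1,12],[3,0],[4,10],[7,0],[26,12],[28,0],[31,19],[32,20],[37,0],[38,17],[41,0]]
[[1,12],[3,0],[4,10],[7,0],[26,12],[28,0],[31,19],[32,20],[37,0],[38,17],[41,0],[46,5],[49,0]]
[[1,12],[3,0],[4,10],[7,0],[26,12],[28,0],[31,19],[32,20],[37,18],[48,5],[49,0]]
[[1,12],[3,0],[4,10],[7,0],[26,12],[28,0],[31,19],[32,20],[37,18],[48,11],[49,0]]
[[1,12],[3,0],[4,10],[7,0],[16,5],[26,12],[28,5],[31,19],[32,20],[37,18],[48,11],[49,0]]
[[1,12],[3,0],[4,10],[7,0],[16,5],[26,12],[28,5],[31,19],[32,20],[37,18],[48,11],[49,0]]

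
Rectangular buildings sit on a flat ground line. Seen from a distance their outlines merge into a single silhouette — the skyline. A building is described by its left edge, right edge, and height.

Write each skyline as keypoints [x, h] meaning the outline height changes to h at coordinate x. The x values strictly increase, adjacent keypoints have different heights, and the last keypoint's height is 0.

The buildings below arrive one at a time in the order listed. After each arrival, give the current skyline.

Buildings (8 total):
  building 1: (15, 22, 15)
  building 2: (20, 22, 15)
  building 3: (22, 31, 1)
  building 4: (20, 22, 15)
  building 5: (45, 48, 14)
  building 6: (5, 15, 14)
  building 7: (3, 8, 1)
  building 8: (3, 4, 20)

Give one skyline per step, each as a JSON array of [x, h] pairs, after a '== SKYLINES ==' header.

== SKYLINES ==
[[15,15],[22,0]]
[[15,15],[22,0]]
[[15,15],[22,1],[31,0]]
[[15,15],[22,1],[31,0]]
[[15,15],[22,1],[31,0],[45,14],[48,0]]
[[5,14],[15,15],[22,1],[31,0],[45,14],[48,0]]
[[3,1],[5,14],[15,15],[22,1],[31,0],[45,14],[48,0]]
[[3,20],[4,1],[5,14],[15,15],[22,1],[31,0],[45,14],[48,0]]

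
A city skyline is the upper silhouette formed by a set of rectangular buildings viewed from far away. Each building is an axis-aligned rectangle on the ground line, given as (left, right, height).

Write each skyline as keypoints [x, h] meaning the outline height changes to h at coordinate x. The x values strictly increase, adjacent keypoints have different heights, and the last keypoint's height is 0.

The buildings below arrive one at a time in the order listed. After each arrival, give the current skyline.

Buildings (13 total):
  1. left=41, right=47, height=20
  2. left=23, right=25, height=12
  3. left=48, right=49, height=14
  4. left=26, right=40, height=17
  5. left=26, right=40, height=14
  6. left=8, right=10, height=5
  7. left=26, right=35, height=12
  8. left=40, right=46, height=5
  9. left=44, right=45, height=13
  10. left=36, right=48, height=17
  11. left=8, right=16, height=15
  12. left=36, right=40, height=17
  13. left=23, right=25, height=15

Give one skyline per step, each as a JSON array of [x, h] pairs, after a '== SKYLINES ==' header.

== SKYLINES ==
[[41,20],[47,0]]
[[23,12],[25,0],[41,20],[47,0]]
[[23,12],[25,0],[41,20],[47,0],[48,14],[49,0]]
[[23,12],[25,0],[26,17],[40,0],[41,20],[47,0],[48,14],[49,0]]
[[23,12],[25,0],[26,17],[40,0],[41,20],[47,0],[48,14],[49,0]]
[[8,5],[10,0],[23,12],[25,0],[26,17],[40,0],[41,20],[47,0],[48,14],[49,0]]
[[8,5],[10,0],[23,12],[25,0],[26,17],[40,0],[41,20],[47,0],[48,14],[49,0]]
[[8,5],[10,0],[23,12],[25,0],[26,17],[40,5],[41,20],[47,0],[48,14],[49,0]]
[[8,5],[10,0],[23,12],[25,0],[26,17],[40,5],[41,20],[47,0],[48,14],[49,0]]
[[8,5],[10,0],[23,12],[25,0],[26,17],[41,20],[47,17],[48,14],[49,0]]
[[8,15],[16,0],[23,12],[25,0],[26,17],[41,20],[47,17],[48,14],[49,0]]
[[8,15],[16,0],[23,12],[25,0],[26,17],[41,20],[47,17],[48,14],[49,0]]
[[8,15],[16,0],[23,15],[25,0],[26,17],[41,20],[47,17],[48,14],[49,0]]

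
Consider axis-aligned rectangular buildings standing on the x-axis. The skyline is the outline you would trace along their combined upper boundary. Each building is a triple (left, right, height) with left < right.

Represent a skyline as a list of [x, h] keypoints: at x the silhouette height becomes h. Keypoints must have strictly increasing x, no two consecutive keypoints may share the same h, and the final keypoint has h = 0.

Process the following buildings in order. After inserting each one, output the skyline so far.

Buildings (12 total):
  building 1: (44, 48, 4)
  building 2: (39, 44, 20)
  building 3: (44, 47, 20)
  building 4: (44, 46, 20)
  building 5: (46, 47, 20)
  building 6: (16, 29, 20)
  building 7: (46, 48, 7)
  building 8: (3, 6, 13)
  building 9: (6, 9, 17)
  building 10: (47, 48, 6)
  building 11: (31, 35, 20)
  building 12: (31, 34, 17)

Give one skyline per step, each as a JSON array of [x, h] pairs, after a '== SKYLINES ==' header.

== SKYLINES ==
[[44,4],[48,0]]
[[39,20],[44,4],[48,0]]
[[39,20],[47,4],[48,0]]
[[39,20],[47,4],[48,0]]
[[39,20],[47,4],[48,0]]
[[16,20],[29,0],[39,20],[47,4],[48,0]]
[[16,20],[29,0],[39,20],[47,7],[48,0]]
[[3,13],[6,0],[16,20],[29,0],[39,20],[47,7],[48,0]]
[[3,13],[6,17],[9,0],[16,20],[29,0],[39,20],[47,7],[48,0]]
[[3,13],[6,17],[9,0],[16,20],[29,0],[39,20],[47,7],[48,0]]
[[3,13],[6,17],[9,0],[16,20],[29,0],[31,20],[35,0],[39,20],[47,7],[48,0]]
[[3,13],[6,17],[9,0],[16,20],[29,0],[31,20],[35,0],[39,20],[47,7],[48,0]]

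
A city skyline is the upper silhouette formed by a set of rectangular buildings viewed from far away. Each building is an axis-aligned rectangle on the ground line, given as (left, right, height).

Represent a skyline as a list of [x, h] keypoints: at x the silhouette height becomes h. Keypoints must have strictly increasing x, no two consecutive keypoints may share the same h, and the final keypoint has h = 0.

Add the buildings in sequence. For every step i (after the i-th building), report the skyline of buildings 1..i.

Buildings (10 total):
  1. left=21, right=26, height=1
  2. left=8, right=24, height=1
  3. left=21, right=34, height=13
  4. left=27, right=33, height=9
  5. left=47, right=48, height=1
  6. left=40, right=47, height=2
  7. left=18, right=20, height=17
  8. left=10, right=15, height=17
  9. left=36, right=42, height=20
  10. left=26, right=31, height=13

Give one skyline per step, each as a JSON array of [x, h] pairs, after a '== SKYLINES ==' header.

== SKYLINES ==
[[21,1],[26,0]]
[[8,1],[26,0]]
[[8,1],[21,13],[34,0]]
[[8,1],[21,13],[34,0]]
[[8,1],[21,13],[34,0],[47,1],[48,0]]
[[8,1],[21,13],[34,0],[40,2],[47,1],[48,0]]
[[8,1],[18,17],[20,1],[21,13],[34,0],[40,2],[47,1],[48,0]]
[[8,1],[10,17],[15,1],[18,17],[20,1],[21,13],[34,0],[40,2],[47,1],[48,0]]
[[8,1],[10,17],[15,1],[18,17],[20,1],[21,13],[34,0],[36,20],[42,2],[47,1],[48,0]]
[[8,1],[10,17],[15,1],[18,17],[20,1],[21,13],[34,0],[36,20],[42,2],[47,1],[48,0]]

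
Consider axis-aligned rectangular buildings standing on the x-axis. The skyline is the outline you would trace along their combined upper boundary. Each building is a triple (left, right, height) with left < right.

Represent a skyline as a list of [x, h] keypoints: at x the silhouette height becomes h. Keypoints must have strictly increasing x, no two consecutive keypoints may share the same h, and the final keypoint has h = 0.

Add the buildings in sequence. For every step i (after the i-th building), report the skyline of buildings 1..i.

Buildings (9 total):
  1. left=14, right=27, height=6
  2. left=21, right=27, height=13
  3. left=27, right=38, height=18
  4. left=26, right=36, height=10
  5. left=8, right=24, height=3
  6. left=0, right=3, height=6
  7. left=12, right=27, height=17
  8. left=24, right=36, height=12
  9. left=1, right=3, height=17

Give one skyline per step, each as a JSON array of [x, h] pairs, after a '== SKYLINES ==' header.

== SKYLINES ==
[[14,6],[27,0]]
[[14,6],[21,13],[27,0]]
[[14,6],[21,13],[27,18],[38,0]]
[[14,6],[21,13],[27,18],[38,0]]
[[8,3],[14,6],[21,13],[27,18],[38,0]]
[[0,6],[3,0],[8,3],[14,6],[21,13],[27,18],[38,0]]
[[0,6],[3,0],[8,3],[12,17],[27,18],[38,0]]
[[0,6],[3,0],[8,3],[12,17],[27,18],[38,0]]
[[0,6],[1,17],[3,0],[8,3],[12,17],[27,18],[38,0]]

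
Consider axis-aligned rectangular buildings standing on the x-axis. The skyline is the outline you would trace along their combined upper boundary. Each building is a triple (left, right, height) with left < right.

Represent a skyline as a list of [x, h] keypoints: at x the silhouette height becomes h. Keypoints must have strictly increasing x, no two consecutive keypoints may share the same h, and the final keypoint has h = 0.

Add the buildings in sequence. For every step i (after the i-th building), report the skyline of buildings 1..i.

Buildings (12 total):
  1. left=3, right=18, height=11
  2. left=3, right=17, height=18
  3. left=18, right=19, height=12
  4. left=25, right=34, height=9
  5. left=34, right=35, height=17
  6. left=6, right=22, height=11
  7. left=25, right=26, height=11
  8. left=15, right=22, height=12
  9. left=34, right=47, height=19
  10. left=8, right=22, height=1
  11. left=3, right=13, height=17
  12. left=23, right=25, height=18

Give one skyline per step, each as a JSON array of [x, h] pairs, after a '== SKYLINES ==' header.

== SKYLINES ==
[[3,11],[18,0]]
[[3,18],[17,11],[18,0]]
[[3,18],[17,11],[18,12],[19,0]]
[[3,18],[17,11],[18,12],[19,0],[25,9],[34,0]]
[[3,18],[17,11],[18,12],[19,0],[25,9],[34,17],[35,0]]
[[3,18],[17,11],[18,12],[19,11],[22,0],[25,9],[34,17],[35,0]]
[[3,18],[17,11],[18,12],[19,11],[22,0],[25,11],[26,9],[34,17],[35,0]]
[[3,18],[17,12],[22,0],[25,11],[26,9],[34,17],[35,0]]
[[3,18],[17,12],[22,0],[25,11],[26,9],[34,19],[47,0]]
[[3,18],[17,12],[22,0],[25,11],[26,9],[34,19],[47,0]]
[[3,18],[17,12],[22,0],[25,11],[26,9],[34,19],[47,0]]
[[3,18],[17,12],[22,0],[23,18],[25,11],[26,9],[34,19],[47,0]]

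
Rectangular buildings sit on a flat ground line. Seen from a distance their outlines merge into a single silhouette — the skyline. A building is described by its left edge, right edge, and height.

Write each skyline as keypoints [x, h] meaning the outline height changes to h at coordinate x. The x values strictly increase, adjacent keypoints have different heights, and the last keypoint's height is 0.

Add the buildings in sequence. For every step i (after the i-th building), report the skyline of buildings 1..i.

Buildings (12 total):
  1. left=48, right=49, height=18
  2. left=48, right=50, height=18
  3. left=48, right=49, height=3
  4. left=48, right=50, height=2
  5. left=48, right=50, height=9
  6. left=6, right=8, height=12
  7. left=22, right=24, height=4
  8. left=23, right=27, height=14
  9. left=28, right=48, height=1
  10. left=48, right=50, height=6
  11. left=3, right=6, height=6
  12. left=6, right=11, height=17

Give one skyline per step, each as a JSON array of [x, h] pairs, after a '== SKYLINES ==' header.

== SKYLINES ==
[[48,18],[49,0]]
[[48,18],[50,0]]
[[48,18],[50,0]]
[[48,18],[50,0]]
[[48,18],[50,0]]
[[6,12],[8,0],[48,18],[50,0]]
[[6,12],[8,0],[22,4],[24,0],[48,18],[50,0]]
[[6,12],[8,0],[22,4],[23,14],[27,0],[48,18],[50,0]]
[[6,12],[8,0],[22,4],[23,14],[27,0],[28,1],[48,18],[50,0]]
[[6,12],[8,0],[22,4],[23,14],[27,0],[28,1],[48,18],[50,0]]
[[3,6],[6,12],[8,0],[22,4],[23,14],[27,0],[28,1],[48,18],[50,0]]
[[3,6],[6,17],[11,0],[22,4],[23,14],[27,0],[28,1],[48,18],[50,0]]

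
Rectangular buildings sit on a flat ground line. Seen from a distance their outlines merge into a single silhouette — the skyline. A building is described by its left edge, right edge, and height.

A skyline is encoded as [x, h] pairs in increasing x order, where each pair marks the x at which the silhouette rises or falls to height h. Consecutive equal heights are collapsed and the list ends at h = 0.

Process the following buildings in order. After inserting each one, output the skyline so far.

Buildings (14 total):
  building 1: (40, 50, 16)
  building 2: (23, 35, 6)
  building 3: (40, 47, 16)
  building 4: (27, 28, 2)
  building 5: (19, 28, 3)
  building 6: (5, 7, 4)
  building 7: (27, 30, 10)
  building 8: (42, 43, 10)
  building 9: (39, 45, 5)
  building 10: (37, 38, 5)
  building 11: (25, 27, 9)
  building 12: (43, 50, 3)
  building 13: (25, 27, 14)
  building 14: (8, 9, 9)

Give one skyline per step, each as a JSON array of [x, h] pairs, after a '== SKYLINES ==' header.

== SKYLINES ==
[[40,16],[50,0]]
[[23,6],[35,0],[40,16],[50,0]]
[[23,6],[35,0],[40,16],[50,0]]
[[23,6],[35,0],[40,16],[50,0]]
[[19,3],[23,6],[35,0],[40,16],[50,0]]
[[5,4],[7,0],[19,3],[23,6],[35,0],[40,16],[50,0]]
[[5,4],[7,0],[19,3],[23,6],[27,10],[30,6],[35,0],[40,16],[50,0]]
[[5,4],[7,0],[19,3],[23,6],[27,10],[30,6],[35,0],[40,16],[50,0]]
[[5,4],[7,0],[19,3],[23,6],[27,10],[30,6],[35,0],[39,5],[40,16],[50,0]]
[[5,4],[7,0],[19,3],[23,6],[27,10],[30,6],[35,0],[37,5],[38,0],[39,5],[40,16],[50,0]]
[[5,4],[7,0],[19,3],[23,6],[25,9],[27,10],[30,6],[35,0],[37,5],[38,0],[39,5],[40,16],[50,0]]
[[5,4],[7,0],[19,3],[23,6],[25,9],[27,10],[30,6],[35,0],[37,5],[38,0],[39,5],[40,16],[50,0]]
[[5,4],[7,0],[19,3],[23,6],[25,14],[27,10],[30,6],[35,0],[37,5],[38,0],[39,5],[40,16],[50,0]]
[[5,4],[7,0],[8,9],[9,0],[19,3],[23,6],[25,14],[27,10],[30,6],[35,0],[37,5],[38,0],[39,5],[40,16],[50,0]]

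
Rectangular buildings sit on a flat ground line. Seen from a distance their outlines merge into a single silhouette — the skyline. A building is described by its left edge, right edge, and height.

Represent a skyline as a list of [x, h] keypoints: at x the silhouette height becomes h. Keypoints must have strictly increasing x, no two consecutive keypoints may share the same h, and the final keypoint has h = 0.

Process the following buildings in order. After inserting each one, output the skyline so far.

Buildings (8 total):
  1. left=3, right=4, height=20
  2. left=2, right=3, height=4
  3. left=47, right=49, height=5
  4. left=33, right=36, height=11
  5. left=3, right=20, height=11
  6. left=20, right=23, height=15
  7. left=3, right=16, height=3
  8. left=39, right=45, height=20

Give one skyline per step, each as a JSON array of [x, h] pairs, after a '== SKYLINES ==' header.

== SKYLINES ==
[[3,20],[4,0]]
[[2,4],[3,20],[4,0]]
[[2,4],[3,20],[4,0],[47,5],[49,0]]
[[2,4],[3,20],[4,0],[33,11],[36,0],[47,5],[49,0]]
[[2,4],[3,20],[4,11],[20,0],[33,11],[36,0],[47,5],[49,0]]
[[2,4],[3,20],[4,11],[20,15],[23,0],[33,11],[36,0],[47,5],[49,0]]
[[2,4],[3,20],[4,11],[20,15],[23,0],[33,11],[36,0],[47,5],[49,0]]
[[2,4],[3,20],[4,11],[20,15],[23,0],[33,11],[36,0],[39,20],[45,0],[47,5],[49,0]]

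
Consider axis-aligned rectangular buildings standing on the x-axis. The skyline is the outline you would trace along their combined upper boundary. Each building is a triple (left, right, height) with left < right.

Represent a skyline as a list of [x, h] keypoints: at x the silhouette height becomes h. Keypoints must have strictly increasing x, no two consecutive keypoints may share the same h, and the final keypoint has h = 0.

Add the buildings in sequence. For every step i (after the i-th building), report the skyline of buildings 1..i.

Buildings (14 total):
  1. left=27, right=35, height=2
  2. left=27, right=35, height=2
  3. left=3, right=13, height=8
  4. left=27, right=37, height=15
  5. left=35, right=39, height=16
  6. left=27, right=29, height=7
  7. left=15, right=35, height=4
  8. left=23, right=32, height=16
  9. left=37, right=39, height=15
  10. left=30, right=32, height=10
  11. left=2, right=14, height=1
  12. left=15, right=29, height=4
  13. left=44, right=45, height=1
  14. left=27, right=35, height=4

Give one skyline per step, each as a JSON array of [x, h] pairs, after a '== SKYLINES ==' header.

== SKYLINES ==
[[27,2],[35,0]]
[[27,2],[35,0]]
[[3,8],[13,0],[27,2],[35,0]]
[[3,8],[13,0],[27,15],[37,0]]
[[3,8],[13,0],[27,15],[35,16],[39,0]]
[[3,8],[13,0],[27,15],[35,16],[39,0]]
[[3,8],[13,0],[15,4],[27,15],[35,16],[39,0]]
[[3,8],[13,0],[15,4],[23,16],[32,15],[35,16],[39,0]]
[[3,8],[13,0],[15,4],[23,16],[32,15],[35,16],[39,0]]
[[3,8],[13,0],[15,4],[23,16],[32,15],[35,16],[39,0]]
[[2,1],[3,8],[13,1],[14,0],[15,4],[23,16],[32,15],[35,16],[39,0]]
[[2,1],[3,8],[13,1],[14,0],[15,4],[23,16],[32,15],[35,16],[39,0]]
[[2,1],[3,8],[13,1],[14,0],[15,4],[23,16],[32,15],[35,16],[39,0],[44,1],[45,0]]
[[2,1],[3,8],[13,1],[14,0],[15,4],[23,16],[32,15],[35,16],[39,0],[44,1],[45,0]]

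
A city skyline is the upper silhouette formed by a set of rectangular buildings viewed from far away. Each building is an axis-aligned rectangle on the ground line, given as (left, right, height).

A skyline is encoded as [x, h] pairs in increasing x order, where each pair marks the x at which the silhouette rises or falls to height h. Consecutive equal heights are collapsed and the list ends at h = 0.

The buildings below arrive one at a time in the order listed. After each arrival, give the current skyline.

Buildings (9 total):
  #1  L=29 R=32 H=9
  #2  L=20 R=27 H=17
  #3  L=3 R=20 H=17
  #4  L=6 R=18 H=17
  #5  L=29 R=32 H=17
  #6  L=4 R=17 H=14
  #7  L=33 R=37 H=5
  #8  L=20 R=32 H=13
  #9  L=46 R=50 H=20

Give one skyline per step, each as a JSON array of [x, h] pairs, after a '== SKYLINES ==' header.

== SKYLINES ==
[[29,9],[32,0]]
[[20,17],[27,0],[29,9],[32,0]]
[[3,17],[27,0],[29,9],[32,0]]
[[3,17],[27,0],[29,9],[32,0]]
[[3,17],[27,0],[29,17],[32,0]]
[[3,17],[27,0],[29,17],[32,0]]
[[3,17],[27,0],[29,17],[32,0],[33,5],[37,0]]
[[3,17],[27,13],[29,17],[32,0],[33,5],[37,0]]
[[3,17],[27,13],[29,17],[32,0],[33,5],[37,0],[46,20],[50,0]]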